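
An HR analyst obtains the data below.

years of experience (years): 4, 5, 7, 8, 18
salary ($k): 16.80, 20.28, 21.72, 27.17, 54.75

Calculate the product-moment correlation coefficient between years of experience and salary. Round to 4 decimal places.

n = 5, Σx = 42, Σy = 140.72, Σxy = 1523.5, Σx² = 478, Σy² = 4901.0482
Sxx = Σx² − (Σx)²/n = 478 − 352.8 = 125.2
Sxy = Σxy − (Σx)(Σy)/n = 1523.5 − 1182.048 = 341.452
Syy = Σy² − (Σy)²/n = 4901.0482 − 3960.42368 = 940.62452
r = Sxy/√(Sxx·Syy) = 341.452/√(117766.189904) = 341.452/343.170788 = 0.994991

0.9950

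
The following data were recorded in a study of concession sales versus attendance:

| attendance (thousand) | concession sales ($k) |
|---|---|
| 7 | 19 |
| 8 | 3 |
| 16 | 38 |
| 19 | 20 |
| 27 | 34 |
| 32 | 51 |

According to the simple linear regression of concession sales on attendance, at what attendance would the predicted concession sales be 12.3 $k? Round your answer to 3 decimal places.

7.209

n = 6, Σx = 109, Σy = 165, Σxy = 3695, Σx² = 2483
Sxx = Σx² − (Σx)²/n = 2483 − 1980.166667 = 502.833333
Sxy = Σxy − (Σx)(Σy)/n = 3695 − 2997.5 = 697.5
b = Sxy/Sxx = 697.5/502.833333 = 1.387140
a = ȳ − b·x̄ = 27.5 − 1.387140·18.166667 = 2.300298
Set a + b·x = 12.3: x = (12.3 − 2.300298) / 1.387140 = 7.208865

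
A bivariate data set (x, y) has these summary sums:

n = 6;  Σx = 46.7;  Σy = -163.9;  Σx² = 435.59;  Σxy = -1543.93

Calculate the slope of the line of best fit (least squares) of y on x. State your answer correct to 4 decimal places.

Sxx = Σx² − (Σx)²/n = 435.59 − 363.481667 = 72.108333
Sxy = Σxy − (Σx)(Σy)/n = -1543.93 − (-1275.688333) = -268.241667
b = Sxy/Sxx = -268.241667/72.108333 = -3.719982

-3.7200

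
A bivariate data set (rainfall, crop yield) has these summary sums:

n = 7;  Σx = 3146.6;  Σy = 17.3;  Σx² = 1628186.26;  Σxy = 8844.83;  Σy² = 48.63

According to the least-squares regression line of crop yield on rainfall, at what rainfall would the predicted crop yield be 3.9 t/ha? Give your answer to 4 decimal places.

735.3597

Sxx = Σx² − (Σx)²/n = 1628186.26 − 1414441.651429 = 213744.608571
Sxy = Σxy − (Σx)(Σy)/n = 8844.83 − 7776.597143 = 1068.232857
b = Sxy/Sxx = 1068.232857/213744.608571 = 0.004998
a = ȳ − b·x̄ = 2.471429 − 0.004998·449.514286 = 0.224888
Set a + b·x = 3.9: x = (3.9 − 0.224888) / 0.004998 = 735.359679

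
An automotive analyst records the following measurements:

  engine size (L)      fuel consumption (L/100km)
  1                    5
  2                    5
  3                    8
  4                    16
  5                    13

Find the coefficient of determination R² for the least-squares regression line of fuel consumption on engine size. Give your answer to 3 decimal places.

n = 5, Σx = 15, Σy = 47, Σxy = 168, Σx² = 55, Σy² = 539
Sxx = Σx² − (Σx)²/n = 55 − 45 = 10
Sxy = Σxy − (Σx)(Σy)/n = 168 − 141 = 27
Syy = Σy² − (Σy)²/n = 539 − 441.8 = 97.2
R² = Sxy²/(Sxx·Syy) = (27)²/(10·97.2) = 0.75

0.750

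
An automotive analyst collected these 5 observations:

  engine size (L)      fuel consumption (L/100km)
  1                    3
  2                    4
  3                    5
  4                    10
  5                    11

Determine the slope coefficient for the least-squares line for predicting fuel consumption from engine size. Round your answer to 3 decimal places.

2.200

n = 5, Σx = 15, Σy = 33, Σxy = 121, Σx² = 55
Sxx = Σx² − (Σx)²/n = 55 − 45 = 10
Sxy = Σxy − (Σx)(Σy)/n = 121 − 99 = 22
b = Sxy/Sxx = 22/10 = 2.2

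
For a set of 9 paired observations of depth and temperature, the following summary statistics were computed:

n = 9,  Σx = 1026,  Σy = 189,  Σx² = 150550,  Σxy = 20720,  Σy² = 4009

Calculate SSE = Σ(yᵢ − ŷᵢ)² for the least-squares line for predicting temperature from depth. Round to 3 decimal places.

19.686

Sxx = Σx² − (Σx)²/n = 150550 − 116964 = 33586
Sxy = Σxy − (Σx)(Σy)/n = 20720 − 21546 = -826
Syy = Σy² − (Σy)²/n = 4009 − 3969 = 40
b = Sxy/Sxx = -826/33586 = -0.024594
SSE = Syy − b·Sxy = 40 − (-0.024594)·(-826) = 19.685702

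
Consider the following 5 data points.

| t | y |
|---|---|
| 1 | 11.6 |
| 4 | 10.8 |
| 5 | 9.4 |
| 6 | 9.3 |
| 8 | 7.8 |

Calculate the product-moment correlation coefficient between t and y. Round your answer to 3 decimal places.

-0.967

n = 5, Σx = 24, Σy = 48.9, Σxy = 220, Σx² = 142, Σy² = 486.89
Sxx = Σx² − (Σx)²/n = 142 − 115.2 = 26.8
Sxy = Σxy − (Σx)(Σy)/n = 220 − 234.72 = -14.72
Syy = Σy² − (Σy)²/n = 486.89 − 478.242 = 8.648
r = Sxy/√(Sxx·Syy) = -14.72/√(231.7664) = -14.72/15.223876 = -0.966902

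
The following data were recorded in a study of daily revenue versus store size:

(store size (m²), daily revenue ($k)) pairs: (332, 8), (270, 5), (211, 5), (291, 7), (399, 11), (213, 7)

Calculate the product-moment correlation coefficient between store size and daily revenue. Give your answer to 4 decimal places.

n = 6, Σx = 1716, Σy = 43, Σxy = 12978, Σx² = 516896, Σy² = 333
Sxx = Σx² − (Σx)²/n = 516896 − 490776 = 26120
Sxy = Σxy − (Σx)(Σy)/n = 12978 − 12298 = 680
Syy = Σy² − (Σy)²/n = 333 − 308.166667 = 24.833333
r = Sxy/√(Sxx·Syy) = 680/√(648646.666667) = 680/805.386036 = 0.844316

0.8443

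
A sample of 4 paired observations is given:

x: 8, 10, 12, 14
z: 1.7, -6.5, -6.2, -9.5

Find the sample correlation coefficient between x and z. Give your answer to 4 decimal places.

n = 4, Σx = 44, Σy = -20.5, Σxy = -258.8, Σx² = 504, Σy² = 173.83
Sxx = Σx² − (Σx)²/n = 504 − 484 = 20
Sxy = Σxy − (Σx)(Σy)/n = -258.8 − (-225.5) = -33.3
Syy = Σy² − (Σy)²/n = 173.83 − 105.0625 = 68.7675
r = Sxy/√(Sxx·Syy) = -33.3/√(1375.35) = -33.3/37.085712 = -0.897920

-0.8979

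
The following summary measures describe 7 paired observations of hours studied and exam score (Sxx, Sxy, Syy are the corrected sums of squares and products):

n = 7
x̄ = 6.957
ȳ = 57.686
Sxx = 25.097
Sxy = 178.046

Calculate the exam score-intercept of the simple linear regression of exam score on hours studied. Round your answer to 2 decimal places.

b = Sxy/Sxx = 178.046/25.097 = 7.094314
a = ȳ − b·x̄ = 57.686 − 7.094314·6.957 = 8.330857

8.33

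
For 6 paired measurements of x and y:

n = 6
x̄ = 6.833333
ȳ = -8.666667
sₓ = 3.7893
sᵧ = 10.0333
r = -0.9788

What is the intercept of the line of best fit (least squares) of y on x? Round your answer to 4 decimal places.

9.0430

b = r · sᵧ/sₓ = -0.9788 · 10.0333/3.7893 = -2.591664
a = ȳ − b·x̄ = -8.666667 − (-2.591664)·6.833333 = 9.043039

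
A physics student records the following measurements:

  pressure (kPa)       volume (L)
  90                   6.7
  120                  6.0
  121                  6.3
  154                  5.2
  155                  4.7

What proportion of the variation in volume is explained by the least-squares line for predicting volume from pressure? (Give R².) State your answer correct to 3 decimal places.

0.906

n = 5, Σx = 640, Σy = 28.9, Σxy = 3614.6, Σx² = 84882, Σy² = 169.71
Sxx = Σx² − (Σx)²/n = 84882 − 81920 = 2962
Sxy = Σxy − (Σx)(Σy)/n = 3614.6 − 3699.2 = -84.6
Syy = Σy² − (Σy)²/n = 169.71 − 167.042 = 2.668
R² = Sxy²/(Sxx·Syy) = (-84.6)²/(2962·2.668) = 0.905670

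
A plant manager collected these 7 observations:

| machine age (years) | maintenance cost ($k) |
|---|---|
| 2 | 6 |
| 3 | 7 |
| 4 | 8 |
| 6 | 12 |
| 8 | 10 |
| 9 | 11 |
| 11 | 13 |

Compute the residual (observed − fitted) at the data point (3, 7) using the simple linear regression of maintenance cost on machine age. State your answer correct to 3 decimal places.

n = 7, Σx = 43, Σy = 67, Σxy = 459, Σx² = 331
Sxx = Σx² − (Σx)²/n = 331 − 264.142857 = 66.857143
Sxy = Σxy − (Σx)(Σy)/n = 459 − 411.571429 = 47.428571
b = Sxy/Sxx = 47.428571/66.857143 = 0.709402
a = ȳ − b·x̄ = 9.571429 − 0.709402·6.142857 = 5.213675
ŷ(3) = 5.213675 + 0.709402·3 = 7.341880
residual = y − ŷ = 7 − 7.341880 = -0.341880

-0.342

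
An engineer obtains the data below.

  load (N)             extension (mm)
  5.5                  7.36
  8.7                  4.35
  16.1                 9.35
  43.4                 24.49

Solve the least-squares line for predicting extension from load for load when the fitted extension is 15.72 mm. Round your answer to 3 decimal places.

26.955

n = 4, Σx = 73.7, Σy = 45.55, Σxy = 1291.726, Σx² = 2248.71
Sxx = Σx² − (Σx)²/n = 2248.71 − 1357.9225 = 890.7875
Sxy = Σxy − (Σx)(Σy)/n = 1291.726 − 839.25875 = 452.46725
b = Sxy/Sxx = 452.46725/890.7875 = 0.507941
a = ȳ − b·x̄ = 11.3875 − 0.507941·18.425 = 2.028692
Set a + b·x = 15.72: x = (15.72 − 2.028692) / 0.507941 = 26.954539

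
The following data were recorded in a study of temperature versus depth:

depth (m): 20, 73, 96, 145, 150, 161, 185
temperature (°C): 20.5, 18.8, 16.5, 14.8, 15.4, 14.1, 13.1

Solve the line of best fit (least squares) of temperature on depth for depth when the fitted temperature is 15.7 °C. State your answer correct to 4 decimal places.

129.0799

n = 7, Σx = 830, Σy = 113.2, Σxy = 12516, Σx² = 118616
Sxx = Σx² − (Σx)²/n = 118616 − 98414.285714 = 20201.714286
Sxy = Σxy − (Σx)(Σy)/n = 12516 − 13422.285714 = -906.285714
b = Sxy/Sxx = -906.285714/20201.714286 = -0.044862
a = ȳ − b·x̄ = 16.171429 − (-0.044862)·118.571429 = 21.490759
Set a + b·x = 15.7: x = (15.7 − 21.490759) / (-0.044862) = 129.079887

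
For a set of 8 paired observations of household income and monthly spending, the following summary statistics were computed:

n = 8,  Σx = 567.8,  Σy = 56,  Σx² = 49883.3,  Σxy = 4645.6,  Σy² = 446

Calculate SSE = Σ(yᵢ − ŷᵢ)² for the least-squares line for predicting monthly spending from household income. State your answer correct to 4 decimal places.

7.0201

Sxx = Σx² − (Σx)²/n = 49883.3 − 40299.605 = 9583.695
Sxy = Σxy − (Σx)(Σy)/n = 4645.6 − 3974.6 = 671
Syy = Σy² − (Σy)²/n = 446 − 392 = 54
b = Sxy/Sxx = 671/9583.695 = 0.070015
SSE = Syy − b·Sxy = 54 − 0.070015·671 = 7.020103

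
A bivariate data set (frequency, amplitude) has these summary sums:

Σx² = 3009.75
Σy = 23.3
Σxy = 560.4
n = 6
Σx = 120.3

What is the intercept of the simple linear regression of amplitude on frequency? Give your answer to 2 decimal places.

0.76

Sxx = Σx² − (Σx)²/n = 3009.75 − 2412.015 = 597.735
Sxy = Σxy − (Σx)(Σy)/n = 560.4 − 467.165 = 93.235
b = Sxy/Sxx = 93.235/597.735 = 0.155980
a = ȳ − b·x̄ = 3.883333 − 0.155980·20.05 = 0.755924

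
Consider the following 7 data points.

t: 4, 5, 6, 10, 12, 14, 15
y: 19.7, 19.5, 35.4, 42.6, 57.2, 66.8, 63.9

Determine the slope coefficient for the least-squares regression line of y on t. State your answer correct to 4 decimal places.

n = 7, Σx = 66, Σy = 305.1, Σxy = 3394.8, Σx² = 742
Sxx = Σx² − (Σx)²/n = 742 − 622.285714 = 119.714286
Sxy = Σxy − (Σx)(Σy)/n = 3394.8 − 2876.657143 = 518.142857
b = Sxy/Sxx = 518.142857/119.714286 = 4.328162

4.3282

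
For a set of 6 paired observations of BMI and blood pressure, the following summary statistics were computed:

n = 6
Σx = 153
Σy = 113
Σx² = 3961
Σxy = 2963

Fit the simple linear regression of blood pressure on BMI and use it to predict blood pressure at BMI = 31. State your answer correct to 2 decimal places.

26.37

Sxx = Σx² − (Σx)²/n = 3961 − 3901.5 = 59.5
Sxy = Σxy − (Σx)(Σy)/n = 2963 − 2881.5 = 81.5
b = Sxy/Sxx = 81.5/59.5 = 1.369748
a = ȳ − b·x̄ = 18.833333 − 1.369748·25.5 = -16.095238
ŷ(31) = a + b·31 = -16.095238 + 1.369748·31 = 26.366947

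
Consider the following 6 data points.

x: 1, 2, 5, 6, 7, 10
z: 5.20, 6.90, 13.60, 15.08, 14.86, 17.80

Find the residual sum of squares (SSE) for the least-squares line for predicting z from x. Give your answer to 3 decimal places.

8.878

n = 6, Σx = 31, Σy = 73.44, Σxy = 459.5, Σx² = 215, Σy² = 1024.676
Sxx = Σx² − (Σx)²/n = 215 − 160.166667 = 54.833333
Sxy = Σxy − (Σx)(Σy)/n = 459.5 − 379.44 = 80.06
Syy = Σy² − (Σy)²/n = 1024.676 − 898.9056 = 125.7704
b = Sxy/Sxx = 80.06/54.833333 = 1.460061
SSE = Syy − b·Sxy = 125.7704 − 1.460061·80.06 = 8.877933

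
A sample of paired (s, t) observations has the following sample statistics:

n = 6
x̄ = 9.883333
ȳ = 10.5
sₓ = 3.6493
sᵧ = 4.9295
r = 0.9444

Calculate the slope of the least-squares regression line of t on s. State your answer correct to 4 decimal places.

1.2757

b = r · sᵧ/sₓ = 0.9444 · 4.9295/3.6493 = 1.275702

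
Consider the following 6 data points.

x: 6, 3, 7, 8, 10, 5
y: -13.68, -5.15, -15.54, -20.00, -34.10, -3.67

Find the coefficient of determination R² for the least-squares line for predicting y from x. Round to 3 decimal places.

n = 6, Σx = 39, Σy = -92.14, Σxy = -725.66, Σx² = 283, Σy² = 2031.4354
Sxx = Σx² − (Σx)²/n = 283 − 253.5 = 29.5
Sxy = Σxy − (Σx)(Σy)/n = -725.66 − (-598.91) = -126.75
Syy = Σy² − (Σy)²/n = 2031.4354 − 1414.963267 = 616.472133
R² = Sxy²/(Sxx·Syy) = (-126.75)²/(29.5·616.472133) = 0.883406

0.883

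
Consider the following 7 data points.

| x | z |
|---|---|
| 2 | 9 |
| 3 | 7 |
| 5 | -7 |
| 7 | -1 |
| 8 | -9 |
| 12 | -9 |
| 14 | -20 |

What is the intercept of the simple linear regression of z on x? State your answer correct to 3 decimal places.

n = 7, Σx = 51, Σy = -30, Σxy = -463, Σx² = 491
Sxx = Σx² − (Σx)²/n = 491 − 371.571429 = 119.428571
Sxy = Σxy − (Σx)(Σy)/n = -463 − (-218.571429) = -244.428571
b = Sxy/Sxx = -244.428571/119.428571 = -2.046651
a = ȳ − b·x̄ = -4.285714 − (-2.046651)·7.285714 = 10.625598

10.626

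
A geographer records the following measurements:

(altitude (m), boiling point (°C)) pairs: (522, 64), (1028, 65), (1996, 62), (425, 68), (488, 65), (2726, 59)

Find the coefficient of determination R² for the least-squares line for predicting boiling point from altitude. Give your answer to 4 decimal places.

0.8171

n = 6, Σx = 7185, Σy = 383, Σxy = 445434, Σx² = 13163129, Σy² = 24495
Sxx = Σx² − (Σx)²/n = 13163129 − 8604037.5 = 4559091.5
Sxy = Σxy − (Σx)(Σy)/n = 445434 − 458642.5 = -13208.5
Syy = Σy² − (Σy)²/n = 24495 − 24448.166667 = 46.833333
R² = Sxy²/(Sxx·Syy) = (-13208.5)²/(4559091.5·46.833333) = 0.817097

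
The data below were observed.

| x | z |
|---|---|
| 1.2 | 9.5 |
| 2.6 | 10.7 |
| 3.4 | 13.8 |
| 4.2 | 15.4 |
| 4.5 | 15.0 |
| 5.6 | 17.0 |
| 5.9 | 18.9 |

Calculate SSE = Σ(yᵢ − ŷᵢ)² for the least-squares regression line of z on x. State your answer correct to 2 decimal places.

2.93

n = 7, Σx = 27.4, Σy = 100.3, Σxy = 425.03, Σx² = 123.82, Σy² = 1503.55
Sxx = Σx² − (Σx)²/n = 123.82 − 107.251429 = 16.568571
Sxy = Σxy − (Σx)(Σy)/n = 425.03 − 392.602857 = 32.427143
Syy = Σy² − (Σy)²/n = 1503.55 − 1437.155714 = 66.394286
b = Sxy/Sxx = 32.427143/16.568571 = 1.957148
SSE = Syy − b·Sxy = 66.394286 − 1.957148·32.427143 = 2.929575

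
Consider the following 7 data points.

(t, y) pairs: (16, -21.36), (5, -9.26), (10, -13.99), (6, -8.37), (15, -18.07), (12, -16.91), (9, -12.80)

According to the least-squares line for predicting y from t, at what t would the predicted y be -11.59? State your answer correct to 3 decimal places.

7.885

n = 7, Σx = 73, Σy = -100.76, Σxy = -1167.35, Σx² = 867
Sxx = Σx² − (Σx)²/n = 867 − 761.285714 = 105.714286
Sxy = Σxy − (Σx)(Σy)/n = -1167.35 − (-1050.782857) = -116.567143
b = Sxy/Sxx = -116.567143/105.714286 = -1.102662
a = ȳ − b·x̄ = -14.394286 − (-1.102662)·10.428571 = -2.895095
Set a + b·x = -11.59: x = (-11.59 − (-2.895095)) / (-1.102662) = 7.885376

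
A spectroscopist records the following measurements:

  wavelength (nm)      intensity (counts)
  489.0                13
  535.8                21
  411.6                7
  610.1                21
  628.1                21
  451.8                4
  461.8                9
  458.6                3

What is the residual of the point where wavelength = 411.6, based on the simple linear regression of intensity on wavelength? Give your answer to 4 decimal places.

n = 8, Σx = 4046.8, Σy = 99, Σxy = 53831.4, Σx² = 2090045.26
Sxx = Σx² − (Σx)²/n = 2090045.26 − 2047073.78 = 42971.48
Sxy = Σxy − (Σx)(Σy)/n = 53831.4 − 50079.15 = 3752.25
b = Sxy/Sxx = 3752.25/42971.48 = 0.087320
a = ȳ − b·x̄ = 12.375 − 0.087320·505.85 = -31.795591
ŷ(411.6) = -31.795591 + 0.087320·411.6 = 4.145133
residual = y − ŷ = 7 − 4.145133 = 2.854867

2.8549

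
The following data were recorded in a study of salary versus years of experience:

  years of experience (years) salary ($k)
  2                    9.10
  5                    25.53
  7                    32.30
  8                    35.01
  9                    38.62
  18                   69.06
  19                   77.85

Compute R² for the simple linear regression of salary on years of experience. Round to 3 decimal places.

n = 7, Σx = 68, Σy = 287.47, Σxy = 3721.84, Σx² = 908, Σy² = 15324.9915
Sxx = Σx² − (Σx)²/n = 908 − 660.571429 = 247.428571
Sxy = Σxy − (Σx)(Σy)/n = 3721.84 − 2792.565714 = 929.274286
Syy = Σy² − (Σy)²/n = 15324.9915 − 11805.571557 = 3519.419943
R² = Sxy²/(Sxx·Syy) = (929.274286)²/(247.428571·3519.419943) = 0.991669

0.992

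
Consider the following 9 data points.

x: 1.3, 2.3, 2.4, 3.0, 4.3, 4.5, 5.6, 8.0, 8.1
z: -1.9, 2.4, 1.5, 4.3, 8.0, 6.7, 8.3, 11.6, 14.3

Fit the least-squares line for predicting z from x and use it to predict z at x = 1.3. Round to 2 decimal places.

n = 9, Σx = 39.5, Σy = 55.2, Σxy = 339.21, Σx² = 221.45
Sxx = Σx² − (Σx)²/n = 221.45 − 173.361111 = 48.088889
Sxy = Σxy − (Σx)(Σy)/n = 339.21 − 242.266667 = 96.943333
b = Sxy/Sxx = 96.943333/48.088889 = 2.015920
a = ȳ − b·x̄ = 6.133333 − 2.015920·4.388889 = -2.714314
ŷ(1.3) = a + b·1.3 = -2.714314 + 2.015920·1.3 = -0.093618

-0.09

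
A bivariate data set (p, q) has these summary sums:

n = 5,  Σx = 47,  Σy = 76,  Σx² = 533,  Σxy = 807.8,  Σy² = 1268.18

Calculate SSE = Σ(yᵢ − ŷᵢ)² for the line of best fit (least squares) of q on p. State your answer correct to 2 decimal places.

Sxx = Σx² − (Σx)²/n = 533 − 441.8 = 91.2
Sxy = Σxy − (Σx)(Σy)/n = 807.8 − 714.4 = 93.4
Syy = Σy² − (Σy)²/n = 1268.18 − 1155.2 = 112.98
b = Sxy/Sxx = 93.4/91.2 = 1.024123
SSE = Syy − b·Sxy = 112.98 − 1.024123·93.4 = 17.326930

17.33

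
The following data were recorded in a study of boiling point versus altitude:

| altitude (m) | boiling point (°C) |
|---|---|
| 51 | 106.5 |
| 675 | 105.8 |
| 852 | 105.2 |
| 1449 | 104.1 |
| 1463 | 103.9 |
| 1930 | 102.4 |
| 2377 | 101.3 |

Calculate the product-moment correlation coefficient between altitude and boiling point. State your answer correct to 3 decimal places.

n = 7, Σx = 8797, Σy = 729.2, Σxy = 907745.6, Σx² = 14799129, Σy² = 75982.4
Sxx = Σx² − (Σx)²/n = 14799129 − 11055315.571429 = 3743813.428571
Sxy = Σxy − (Σx)(Σy)/n = 907745.6 − 916396.057143 = -8650.457143
Syy = Σy² − (Σy)²/n = 75982.4 − 75961.805714 = 20.594286
r = Sxy/√(Sxx·Syy) = -8650.457143/√(77101163.408980) = -8650.457143/8780.726816 = -0.985164

-0.985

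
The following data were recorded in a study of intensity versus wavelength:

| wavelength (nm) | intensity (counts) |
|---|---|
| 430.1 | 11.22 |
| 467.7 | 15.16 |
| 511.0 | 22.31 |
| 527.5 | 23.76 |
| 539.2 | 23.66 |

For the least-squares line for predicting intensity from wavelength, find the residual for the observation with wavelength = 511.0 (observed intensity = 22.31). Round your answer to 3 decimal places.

1.109

n = 5, Σx = 2475.5, Σy = 96.11, Σxy = 48607.336, Σx² = 1233843.19
Sxx = Σx² − (Σx)²/n = 1233843.19 − 1225620.05 = 8223.14
Sxy = Σxy − (Σx)(Σy)/n = 48607.336 − 47584.061 = 1023.275
b = Sxy/Sxx = 1023.275/8223.14 = 0.124438
a = ȳ − b·x̄ = 19.222 − 0.124438·495.1 = -42.387489
ŷ(511.0) = -42.387489 + 0.124438·511 = 21.200572
residual = y − ŷ = 22.31 − 21.200572 = 1.109428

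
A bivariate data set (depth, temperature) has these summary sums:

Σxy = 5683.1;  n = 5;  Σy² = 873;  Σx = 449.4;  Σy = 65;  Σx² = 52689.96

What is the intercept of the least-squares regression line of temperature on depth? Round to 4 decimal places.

Sxx = Σx² − (Σx)²/n = 52689.96 − 40392.072 = 12297.888
Sxy = Σxy − (Σx)(Σy)/n = 5683.1 − 5842.2 = -159.1
b = Sxy/Sxx = -159.1/12297.888 = -0.012937
a = ȳ − b·x̄ = 13 − (-0.012937)·89.88 = 14.162794

14.1628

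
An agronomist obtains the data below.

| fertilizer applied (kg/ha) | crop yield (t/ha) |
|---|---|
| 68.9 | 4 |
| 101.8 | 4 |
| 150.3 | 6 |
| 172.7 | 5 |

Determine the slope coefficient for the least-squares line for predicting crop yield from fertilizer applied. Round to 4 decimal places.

0.0156

n = 4, Σx = 493.7, Σy = 19, Σxy = 2448.1, Σx² = 67525.83
Sxx = Σx² − (Σx)²/n = 67525.83 − 60934.9225 = 6590.9075
Sxy = Σxy − (Σx)(Σy)/n = 2448.1 − 2345.075 = 103.025
b = Sxy/Sxx = 103.025/6590.9075 = 0.015631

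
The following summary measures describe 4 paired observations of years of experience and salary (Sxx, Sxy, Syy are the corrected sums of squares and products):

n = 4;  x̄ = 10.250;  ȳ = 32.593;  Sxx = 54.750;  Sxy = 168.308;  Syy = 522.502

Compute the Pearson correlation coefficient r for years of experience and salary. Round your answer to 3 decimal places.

r = Sxy/√(Sxx·Syy) = 168.308/√(28606.9845) = 168.308/169.135994 = 0.995105

0.995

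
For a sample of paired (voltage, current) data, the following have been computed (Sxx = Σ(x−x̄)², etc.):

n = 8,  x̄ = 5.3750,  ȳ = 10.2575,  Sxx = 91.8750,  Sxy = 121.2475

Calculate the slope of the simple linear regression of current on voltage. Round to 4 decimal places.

1.3197

b = Sxy/Sxx = 121.2475/91.875 = 1.319701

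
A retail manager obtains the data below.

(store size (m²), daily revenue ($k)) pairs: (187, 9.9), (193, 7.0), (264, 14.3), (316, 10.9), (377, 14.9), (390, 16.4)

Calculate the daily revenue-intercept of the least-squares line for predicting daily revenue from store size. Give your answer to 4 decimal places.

n = 6, Σx = 1727, Σy = 73.4, Σxy = 22435.2, Σx² = 535999
Sxx = Σx² − (Σx)²/n = 535999 − 497088.166667 = 38910.833333
Sxy = Σxy − (Σx)(Σy)/n = 22435.2 − 21126.966667 = 1308.233333
b = Sxy/Sxx = 1308.233333/38910.833333 = 0.033621
a = ȳ − b·x̄ = 12.233333 − 0.033621·287.833333 = 2.555999

2.5560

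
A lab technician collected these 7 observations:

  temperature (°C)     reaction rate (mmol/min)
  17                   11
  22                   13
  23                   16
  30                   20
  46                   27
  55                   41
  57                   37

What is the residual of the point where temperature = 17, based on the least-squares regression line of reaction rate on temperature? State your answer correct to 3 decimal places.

0.413

n = 7, Σx = 250, Σy = 165, Σxy = 7047, Σx² = 10592
Sxx = Σx² − (Σx)²/n = 10592 − 8928.571429 = 1663.428571
Sxy = Σxy − (Σx)(Σy)/n = 7047 − 5892.857143 = 1154.142857
b = Sxy/Sxx = 1154.142857/1663.428571 = 0.693834
a = ȳ − b·x̄ = 23.571429 − 0.693834·35.714286 = -1.208348
ŷ(17) = -1.208348 + 0.693834·17 = 10.586826
residual = y − ŷ = 11 − 10.586826 = 0.413174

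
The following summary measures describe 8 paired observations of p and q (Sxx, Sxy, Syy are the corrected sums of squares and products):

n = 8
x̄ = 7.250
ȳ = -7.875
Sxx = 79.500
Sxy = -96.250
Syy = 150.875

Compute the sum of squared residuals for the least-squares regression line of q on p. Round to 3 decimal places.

34.346

b = Sxy/Sxx = -96.25/79.5 = -1.210692
SSE = Syy − b·Sxy = 150.875 − (-1.210692)·(-96.25) = 34.345912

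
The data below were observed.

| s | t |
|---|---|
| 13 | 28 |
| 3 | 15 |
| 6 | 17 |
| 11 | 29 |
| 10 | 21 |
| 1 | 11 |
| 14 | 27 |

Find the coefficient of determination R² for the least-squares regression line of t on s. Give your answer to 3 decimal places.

0.902

n = 7, Σx = 58, Σy = 148, Σxy = 1429, Σx² = 632, Σy² = 3430
Sxx = Σx² − (Σx)²/n = 632 − 480.571429 = 151.428571
Sxy = Σxy − (Σx)(Σy)/n = 1429 − 1226.285714 = 202.714286
Syy = Σy² − (Σy)²/n = 3430 − 3129.142857 = 300.857143
R² = Sxy²/(Sxx·Syy) = (202.714286)²/(151.428571·300.857143) = 0.901988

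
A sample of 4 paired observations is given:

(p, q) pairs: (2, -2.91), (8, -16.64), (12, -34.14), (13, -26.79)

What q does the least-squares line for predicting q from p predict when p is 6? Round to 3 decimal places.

n = 4, Σx = 35, Σy = -80.48, Σxy = -896.89, Σx² = 381
Sxx = Σx² − (Σx)²/n = 381 − 306.25 = 74.75
Sxy = Σxy − (Σx)(Σy)/n = -896.89 − (-704.2) = -192.69
b = Sxy/Sxx = -192.69/74.75 = -2.577793
a = ȳ − b·x̄ = -20.12 − (-2.577793)·8.75 = 2.435686
ŷ(6) = a + b·6 = 2.435686 + (-2.577793)·6 = -13.031070

-13.031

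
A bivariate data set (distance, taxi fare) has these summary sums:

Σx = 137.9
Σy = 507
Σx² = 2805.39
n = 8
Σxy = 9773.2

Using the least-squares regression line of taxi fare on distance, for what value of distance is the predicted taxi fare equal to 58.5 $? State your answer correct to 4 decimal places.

Sxx = Σx² − (Σx)²/n = 2805.39 − 2377.05125 = 428.33875
Sxy = Σxy − (Σx)(Σy)/n = 9773.2 − 8739.4125 = 1033.7875
b = Sxy/Sxx = 1033.7875/428.33875 = 2.413481
a = ȳ − b·x̄ = 63.375 − 2.413481·17.2375 = 21.772619
Set a + b·x = 58.5: x = (58.5 − 21.772619) / 2.413481 = 15.217596

15.2176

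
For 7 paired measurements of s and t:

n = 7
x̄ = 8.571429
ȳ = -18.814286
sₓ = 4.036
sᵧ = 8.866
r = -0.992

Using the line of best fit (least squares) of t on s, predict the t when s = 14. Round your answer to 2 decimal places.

b = r · sᵧ/sₓ = -0.992 · 8.866/4.036 = -2.179156
a = ȳ − b·x̄ = -18.814286 − (-2.179156)·8.571429 = -0.135808
ŷ(14) = a + b·14 = -0.135808 + (-2.179156)·14 = -30.643987

-30.64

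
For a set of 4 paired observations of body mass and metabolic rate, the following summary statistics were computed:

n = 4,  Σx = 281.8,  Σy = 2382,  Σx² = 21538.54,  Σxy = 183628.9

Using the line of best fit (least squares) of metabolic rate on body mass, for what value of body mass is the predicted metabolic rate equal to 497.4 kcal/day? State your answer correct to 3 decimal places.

59.995

Sxx = Σx² − (Σx)²/n = 21538.54 − 19852.81 = 1685.73
Sxy = Σxy − (Σx)(Σy)/n = 183628.9 − 167811.9 = 15817
b = Sxy/Sxx = 15817/1685.73 = 9.382879
a = ȳ − b·x̄ = 595.5 − 9.382879·70.45 = -65.523800
Set a + b·x = 497.4: x = (497.4 − (-65.523800)) / 9.382879 = 59.994786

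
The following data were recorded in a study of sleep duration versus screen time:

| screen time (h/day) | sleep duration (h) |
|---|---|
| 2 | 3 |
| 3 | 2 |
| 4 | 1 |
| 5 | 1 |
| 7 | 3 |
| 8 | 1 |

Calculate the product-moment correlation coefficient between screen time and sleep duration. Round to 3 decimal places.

n = 6, Σx = 29, Σy = 11, Σxy = 50, Σx² = 167, Σy² = 25
Sxx = Σx² − (Σx)²/n = 167 − 140.166667 = 26.833333
Sxy = Σxy − (Σx)(Σy)/n = 50 − 53.166667 = -3.166667
Syy = Σy² − (Σy)²/n = 25 − 20.166667 = 4.833333
r = Sxy/√(Sxx·Syy) = -3.166667/√(129.694444) = -3.166667/11.388347 = -0.278062

-0.278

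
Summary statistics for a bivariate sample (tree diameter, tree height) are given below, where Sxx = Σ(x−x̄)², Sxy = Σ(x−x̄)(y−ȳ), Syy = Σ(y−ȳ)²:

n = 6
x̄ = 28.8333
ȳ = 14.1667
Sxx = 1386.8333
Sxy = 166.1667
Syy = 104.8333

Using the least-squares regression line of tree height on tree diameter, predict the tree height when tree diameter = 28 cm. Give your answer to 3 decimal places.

14.067

b = Sxy/Sxx = 166.1667/1386.8333 = 0.119817
a = ȳ − b·x̄ = 14.1667 − 0.119817·28.8333 = 10.711970
ŷ(28) = a + b·28 = 10.711970 + 0.119817·28 = 14.066856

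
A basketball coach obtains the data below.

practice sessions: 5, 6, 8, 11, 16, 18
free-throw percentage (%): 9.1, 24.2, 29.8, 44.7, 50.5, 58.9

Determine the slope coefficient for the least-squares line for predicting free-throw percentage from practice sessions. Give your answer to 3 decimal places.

3.294

n = 6, Σx = 64, Σy = 217.2, Σxy = 2789, Σx² = 826
Sxx = Σx² − (Σx)²/n = 826 − 682.666667 = 143.333333
Sxy = Σxy − (Σx)(Σy)/n = 2789 − 2316.8 = 472.2
b = Sxy/Sxx = 472.2/143.333333 = 3.294419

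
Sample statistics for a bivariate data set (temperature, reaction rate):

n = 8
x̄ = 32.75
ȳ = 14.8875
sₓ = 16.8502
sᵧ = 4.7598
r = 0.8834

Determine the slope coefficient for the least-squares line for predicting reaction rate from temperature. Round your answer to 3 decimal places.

b = r · sᵧ/sₓ = 0.8834 · 4.7598/16.8502 = 0.249540

0.250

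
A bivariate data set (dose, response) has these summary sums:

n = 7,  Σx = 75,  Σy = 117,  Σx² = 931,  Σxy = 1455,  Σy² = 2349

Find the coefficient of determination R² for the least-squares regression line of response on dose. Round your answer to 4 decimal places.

0.8093

Sxx = Σx² − (Σx)²/n = 931 − 803.571429 = 127.428571
Sxy = Σxy − (Σx)(Σy)/n = 1455 − 1253.571429 = 201.428571
Syy = Σy² − (Σy)²/n = 2349 − 1955.571429 = 393.428571
R² = Sxy²/(Sxx·Syy) = (201.428571)²/(127.428571·393.428571) = 0.809300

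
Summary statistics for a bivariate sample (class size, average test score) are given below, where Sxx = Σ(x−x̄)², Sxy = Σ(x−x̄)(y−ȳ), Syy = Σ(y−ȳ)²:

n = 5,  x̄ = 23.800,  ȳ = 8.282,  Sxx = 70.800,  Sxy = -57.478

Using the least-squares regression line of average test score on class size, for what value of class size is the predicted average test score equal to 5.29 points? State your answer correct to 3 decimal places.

27.485

b = Sxy/Sxx = -57.478/70.8 = -0.811836
a = ȳ − b·x̄ = 8.282 − (-0.811836)·23.8 = 27.603701
Set a + b·x = 5.29: x = (5.29 − 27.603701) / (-0.811836) = 27.485473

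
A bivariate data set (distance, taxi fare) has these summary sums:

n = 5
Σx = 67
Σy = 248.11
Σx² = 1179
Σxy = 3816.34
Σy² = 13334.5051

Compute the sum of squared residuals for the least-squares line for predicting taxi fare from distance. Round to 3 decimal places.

Sxx = Σx² − (Σx)²/n = 1179 − 897.8 = 281.2
Sxy = Σxy − (Σx)(Σy)/n = 3816.34 − 3324.674 = 491.666
Syy = Σy² − (Σy)²/n = 13334.5051 − 12311.71442 = 1022.79068
b = Sxy/Sxx = 491.666/281.2 = 1.748457
SSE = Syy − b·Sxy = 1022.79068 − 1.748457·491.666 = 163.134010

163.134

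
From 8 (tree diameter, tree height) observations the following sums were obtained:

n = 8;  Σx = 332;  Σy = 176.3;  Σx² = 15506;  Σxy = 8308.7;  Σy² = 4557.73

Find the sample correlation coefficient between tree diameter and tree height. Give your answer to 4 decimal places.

Sxx = Σx² − (Σx)²/n = 15506 − 13778 = 1728
Sxy = Σxy − (Σx)(Σy)/n = 8308.7 − 7316.45 = 992.25
Syy = Σy² − (Σy)²/n = 4557.73 − 3885.21125 = 672.51875
r = Sxy/√(Sxx·Syy) = 992.25/√(1162112.4) = 992.25/1078.013172 = 0.920443

0.9204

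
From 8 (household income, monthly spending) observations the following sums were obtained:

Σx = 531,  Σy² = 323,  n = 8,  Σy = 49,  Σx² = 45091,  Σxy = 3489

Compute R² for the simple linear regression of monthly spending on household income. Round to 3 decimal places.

0.249

Sxx = Σx² − (Σx)²/n = 45091 − 35245.125 = 9845.875
Sxy = Σxy − (Σx)(Σy)/n = 3489 − 3252.375 = 236.625
Syy = Σy² − (Σy)²/n = 323 − 300.125 = 22.875
R² = Sxy²/(Sxx·Syy) = (236.625)²/(9845.875·22.875) = 0.248603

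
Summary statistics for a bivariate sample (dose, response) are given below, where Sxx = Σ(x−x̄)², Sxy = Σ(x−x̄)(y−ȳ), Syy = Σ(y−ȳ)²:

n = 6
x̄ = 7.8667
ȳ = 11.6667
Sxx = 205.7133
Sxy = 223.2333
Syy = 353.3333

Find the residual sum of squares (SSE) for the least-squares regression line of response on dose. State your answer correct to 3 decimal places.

111.088

b = Sxy/Sxx = 223.2333/205.7133 = 1.085167
SSE = Syy − b·Sxy = 353.3333 − 1.085167·223.2333 = 111.087873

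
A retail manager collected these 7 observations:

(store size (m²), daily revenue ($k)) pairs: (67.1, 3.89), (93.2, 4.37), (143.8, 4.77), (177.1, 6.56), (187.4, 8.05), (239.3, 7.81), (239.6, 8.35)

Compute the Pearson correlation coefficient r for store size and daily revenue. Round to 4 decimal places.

n = 7, Σx = 1147.5, Σy = 43.8, Σxy = 7894.168, Σx² = 215022.91, Σy² = 295.5366
Sxx = Σx² − (Σx)²/n = 215022.91 − 188108.035714 = 26914.874286
Sxy = Σxy − (Σx)(Σy)/n = 7894.168 − 7180.071429 = 714.096571
Syy = Σy² − (Σy)²/n = 295.5366 − 274.062857 = 21.473743
r = Sxy/√(Sxx·Syy) = 714.096571/√(577963.089444) = 714.096571/760.238837 = 0.939306

0.9393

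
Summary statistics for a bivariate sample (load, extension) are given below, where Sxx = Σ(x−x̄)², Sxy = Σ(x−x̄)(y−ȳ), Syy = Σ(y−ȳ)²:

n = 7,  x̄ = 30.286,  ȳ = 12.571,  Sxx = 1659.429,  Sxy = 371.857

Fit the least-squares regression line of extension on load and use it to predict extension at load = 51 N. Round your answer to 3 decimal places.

17.213

b = Sxy/Sxx = 371.857/1659.429 = 0.224087
a = ȳ − b·x̄ = 12.571 − 0.224087·30.286 = 5.784291
ŷ(51) = a + b·51 = 5.784291 + 0.224087·51 = 17.212745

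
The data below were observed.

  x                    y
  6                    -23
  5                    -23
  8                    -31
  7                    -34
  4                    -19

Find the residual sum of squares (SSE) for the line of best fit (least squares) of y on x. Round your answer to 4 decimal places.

n = 5, Σx = 30, Σy = -130, Σxy = -815, Σx² = 190, Σy² = 3536
Sxx = Σx² − (Σx)²/n = 190 − 180 = 10
Sxy = Σxy − (Σx)(Σy)/n = -815 − (-780) = -35
Syy = Σy² − (Σy)²/n = 3536 − 3380 = 156
b = Sxy/Sxx = -35/10 = -3.5
SSE = Syy − b·Sxy = 156 − (-3.5)·(-35) = 33.5

33.5000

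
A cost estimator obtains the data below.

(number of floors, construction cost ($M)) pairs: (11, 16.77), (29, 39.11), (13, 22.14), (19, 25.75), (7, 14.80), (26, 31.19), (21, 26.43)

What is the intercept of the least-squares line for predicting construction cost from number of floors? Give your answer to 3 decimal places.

n = 7, Σx = 126, Σy = 176.19, Σxy = 3565.3, Σx² = 2658
Sxx = Σx² − (Σx)²/n = 2658 − 2268 = 390
Sxy = Σxy − (Σx)(Σy)/n = 3565.3 − 3171.42 = 393.88
b = Sxy/Sxx = 393.88/390 = 1.009949
a = ȳ − b·x̄ = 25.17 − 1.009949·18 = 6.990923

6.991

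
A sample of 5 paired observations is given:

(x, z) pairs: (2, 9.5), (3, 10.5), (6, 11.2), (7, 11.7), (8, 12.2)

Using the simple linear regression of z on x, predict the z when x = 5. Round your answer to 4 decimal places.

n = 5, Σx = 26, Σy = 55.1, Σxy = 297.2, Σx² = 162
Sxx = Σx² − (Σx)²/n = 162 − 135.2 = 26.8
Sxy = Σxy − (Σx)(Σy)/n = 297.2 − 286.52 = 10.68
b = Sxy/Sxx = 10.68/26.8 = 0.398507
a = ȳ − b·x̄ = 11.02 − 0.398507·5.2 = 8.947761
ŷ(5) = a + b·5 = 8.947761 + 0.398507·5 = 10.940299

10.9403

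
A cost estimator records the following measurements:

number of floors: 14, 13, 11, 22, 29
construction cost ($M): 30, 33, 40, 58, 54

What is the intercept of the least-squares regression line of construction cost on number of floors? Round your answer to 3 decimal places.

19.141

n = 5, Σx = 89, Σy = 215, Σxy = 4131, Σx² = 1811
Sxx = Σx² − (Σx)²/n = 1811 − 1584.2 = 226.8
Sxy = Σxy − (Σx)(Σy)/n = 4131 − 3827 = 304
b = Sxy/Sxx = 304/226.8 = 1.340388
a = ȳ − b·x̄ = 43 − 1.340388·17.8 = 19.141093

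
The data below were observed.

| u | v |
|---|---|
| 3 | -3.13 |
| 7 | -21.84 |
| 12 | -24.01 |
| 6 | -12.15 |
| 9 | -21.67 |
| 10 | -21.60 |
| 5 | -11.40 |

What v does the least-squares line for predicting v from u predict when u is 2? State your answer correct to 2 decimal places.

-4.21

n = 7, Σx = 52, Σy = -115.8, Σxy = -991.32, Σx² = 444
Sxx = Σx² − (Σx)²/n = 444 − 386.285714 = 57.714286
Sxy = Σxy − (Σx)(Σy)/n = -991.32 − (-860.228571) = -131.091429
b = Sxy/Sxx = -131.091429/57.714286 = -2.271386
a = ȳ − b·x̄ = -16.542857 − (-2.271386)·7.428571 = 0.330297
ŷ(2) = a + b·2 = 0.330297 + (-2.271386)·2 = -4.212475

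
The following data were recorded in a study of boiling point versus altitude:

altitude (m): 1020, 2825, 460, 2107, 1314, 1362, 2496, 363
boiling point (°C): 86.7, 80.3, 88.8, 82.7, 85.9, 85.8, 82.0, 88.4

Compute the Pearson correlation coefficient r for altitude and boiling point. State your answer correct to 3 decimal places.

n = 8, Σx = 11947, Σy = 680.6, Σxy = 996871.8, Σx² = 23615499, Σy² = 57968.72
Sxx = Σx² − (Σx)²/n = 23615499 − 17841351.125 = 5774147.875
Sxy = Σxy − (Σx)(Σy)/n = 996871.8 − 1016391.025 = -19519.225
Syy = Σy² − (Σy)²/n = 57968.72 − 57902.045 = 66.675
r = Sxy/√(Sxx·Syy) = -19519.225/√(384991309.565625) = -19519.225/19621.195416 = -0.994803

-0.995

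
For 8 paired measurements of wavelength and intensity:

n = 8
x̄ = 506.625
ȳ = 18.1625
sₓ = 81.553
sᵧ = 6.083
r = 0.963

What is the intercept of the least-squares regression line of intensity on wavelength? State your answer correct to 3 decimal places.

-18.228

b = r · sᵧ/sₓ = 0.963 · 6.083/81.553 = 0.071830
a = ȳ − b·x̄ = 18.1625 − 0.071830·506.625 = -18.228231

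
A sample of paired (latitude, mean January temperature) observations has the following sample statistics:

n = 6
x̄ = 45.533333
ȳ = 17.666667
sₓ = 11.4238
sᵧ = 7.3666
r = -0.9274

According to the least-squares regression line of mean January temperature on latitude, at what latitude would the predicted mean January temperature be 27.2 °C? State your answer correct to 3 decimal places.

29.592

b = r · sᵧ/sₓ = -0.9274 · 7.3666/11.4238 = -0.598031
a = ȳ − b·x̄ = 17.666667 − (-0.598031)·45.533333 = 44.897005
Set a + b·x = 27.2: x = (27.2 − 44.897005) / (-0.598031) = 29.592127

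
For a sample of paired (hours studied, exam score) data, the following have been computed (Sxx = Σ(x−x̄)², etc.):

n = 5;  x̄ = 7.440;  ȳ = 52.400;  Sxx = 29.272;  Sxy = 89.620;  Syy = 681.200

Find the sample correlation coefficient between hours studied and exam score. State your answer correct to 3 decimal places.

0.635

r = Sxy/√(Sxx·Syy) = 89.62/√(19940.0864) = 89.62/141.209371 = 0.634660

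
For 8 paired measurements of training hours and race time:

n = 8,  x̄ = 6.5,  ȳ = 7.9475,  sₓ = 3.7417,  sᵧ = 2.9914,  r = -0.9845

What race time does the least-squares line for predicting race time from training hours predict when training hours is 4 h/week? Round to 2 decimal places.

9.92

b = r · sᵧ/sₓ = -0.9845 · 2.9914/3.7417 = -0.787084
a = ȳ − b·x̄ = 7.9475 − (-0.787084)·6.5 = 13.063548
ŷ(4) = a + b·4 = 13.063548 + (-0.787084)·4 = 9.915211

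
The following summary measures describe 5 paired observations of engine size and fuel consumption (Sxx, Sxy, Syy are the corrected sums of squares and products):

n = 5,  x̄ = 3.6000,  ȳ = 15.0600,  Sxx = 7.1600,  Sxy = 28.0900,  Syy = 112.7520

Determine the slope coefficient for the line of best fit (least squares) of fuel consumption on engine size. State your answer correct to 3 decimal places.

b = Sxy/Sxx = 28.09/7.16 = 3.923184

3.923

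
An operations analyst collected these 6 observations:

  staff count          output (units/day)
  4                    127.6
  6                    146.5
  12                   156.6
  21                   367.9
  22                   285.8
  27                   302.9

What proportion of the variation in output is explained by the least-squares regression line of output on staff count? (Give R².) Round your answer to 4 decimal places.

0.7942

n = 6, Σx = 92, Σy = 1387.3, Σxy = 25460.4, Σx² = 1850, Σy² = 371048.03
Sxx = Σx² − (Σx)²/n = 1850 − 1410.666667 = 439.333333
Sxy = Σxy − (Σx)(Σy)/n = 25460.4 − 21271.933333 = 4188.466667
Syy = Σy² − (Σy)²/n = 371048.03 − 320766.881667 = 50281.148333
R² = Sxy²/(Sxx·Syy) = (4188.466667)²/(439.333333·50281.148333) = 0.794165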